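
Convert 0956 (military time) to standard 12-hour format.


9:56 AM

Hour: 9
9 < 12 → AM


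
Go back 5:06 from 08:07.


Start: 487 minutes from midnight
Subtract: 306 minutes
Remaining: 487 - 306 = 181
Hours: 3, Minutes: 1

03:01


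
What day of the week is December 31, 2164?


Zeller's congruence:
q=31, m=12, k=64, j=21
h = (31 + ⌊13×13/5⌋ + 64 + ⌊64/4⌋ + ⌊21/4⌋ - 2×21) mod 7
= (31 + 33 + 64 + 16 + 5 - 42) mod 7
= 107 mod 7 = 2
h=2 → Monday

Monday


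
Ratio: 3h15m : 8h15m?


Duration 1: 195 minutes
Duration 2: 495 minutes
Ratio = 195:495
GCD = 15
Simplified = 13:33
As a decimal: 13/33 ≈ 0.39

13:33 (0.39)


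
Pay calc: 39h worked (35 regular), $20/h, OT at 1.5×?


Regular: 35h × $20 = $700.00
Overtime: 39 - 35 = 4h
OT pay: 4h × $20 × 1.5 = $120.00
Total = $700.00 + $120.00 = $820.00

$820.00


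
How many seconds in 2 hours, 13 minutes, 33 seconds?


Hours: 2 × 3600 = 7200
Minutes: 13 × 60 = 780
Seconds: 33
Total = 7200 + 780 + 33 = 8013

8013 seconds


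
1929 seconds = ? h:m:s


0h 32m 9s

Hours: 1929 ÷ 3600 = 0 remainder 1929
Minutes: 1929 ÷ 60 = 32 remainder 9
Seconds: 9


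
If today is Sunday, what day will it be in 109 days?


Start: Sunday (index 6)
(6 + 109) mod 7
= 115 mod 7
= 3
Index 3 → Thursday

Thursday


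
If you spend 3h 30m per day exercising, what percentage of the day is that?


Time: 210 minutes
Day: 1440 minutes
Percentage = (210/1440) × 100 ≈ 14.6%

14.6%


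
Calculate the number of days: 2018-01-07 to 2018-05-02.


From January 7, 2018 to May 2, 2018
Rest of January 2018: 31 - 7 = 24
Full months: February 2018 28, March 31, April 30
Days into May 2018: 2
Total = 24 + 28 + 31 + 30 + 2 = 115 days

115 days


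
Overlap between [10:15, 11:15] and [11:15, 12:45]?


0 minutes

Meeting A: 615-675 (in minutes from midnight)
Meeting B: 675-765
Overlap start = max(615, 675) = 675
Overlap end = min(675, 765) = 675
Overlap = max(0, 675 - 675) = 0 min


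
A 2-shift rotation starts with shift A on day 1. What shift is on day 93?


Shift A

Shifts: A, B
Start: A (index 0)
Day 93: (0 + 93 - 1) mod 2
= 92 mod 2
= 0
Index 0 → shift A


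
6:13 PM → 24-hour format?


18:13

Input: 6:13 PM
PM: 6 + 12 = 18


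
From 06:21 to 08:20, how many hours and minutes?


1h 59m

End time in minutes: 8×60 + 20 = 500
Start time in minutes: 6×60 + 21 = 381
Difference = 500 - 381 = 119 minutes
= 1 hours 59 minutes


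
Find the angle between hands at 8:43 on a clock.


Hour hand = 8×30 + 43×0.5 = 261.5°
Minute hand = 43×6 = 258°
Difference = |261.5 - 258| = 3.5°

3.5°


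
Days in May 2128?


Month: May (month 5)
May has 31 days

31 days


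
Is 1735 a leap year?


No

Rules: divisible by 4 AND (not by 100 OR by 400)
1735 ÷ 4 = 433 remainder 3 → not divisible by 4
Not divisible by 4 → not a leap year


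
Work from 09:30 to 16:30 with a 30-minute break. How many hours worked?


Total time = (16×60+30) - (9×60+30)
= 990 - 570 = 420 min
Minus break: 420 - 30 = 390 min
= 6h 30m

6h 30m (390 minutes)


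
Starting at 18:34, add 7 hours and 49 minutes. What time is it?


Start: 1114 minutes from midnight
Add: 469 minutes
Total: 1583 minutes
Hours: 1583 ÷ 60 = 26 remainder 23
26 ≥ 24 → 26 - 24 = 2 (next day)

02:23 (next day)


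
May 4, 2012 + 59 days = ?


July 2, 2012

Start: May 4, 2012
Add 59 days
May 4 → June 1: 31 - 4 + 1 = 28 days (59 - 28 = 31 left)
June 1 → July 1: 30 - 1 + 1 = 30 days (31 - 30 = 1 left)
July 1 + 1 = July 2, 2012


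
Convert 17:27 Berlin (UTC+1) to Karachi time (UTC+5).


21:27

Time difference = UTC+5 - UTC+1 = +4 hours
New hour = (17 + 4) mod 24
= 21 mod 24 = 21
Minutes unchanged → 21:27


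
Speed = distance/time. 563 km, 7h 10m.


78.6 km/h

Distance: 563 km
Time: 7h 10m = 430 min = 430/60 = 43/6 hours
Speed = 563 ÷ (43/6) = 563 × 6 / 43 = 3378/43 ≈ 78.6 km/h


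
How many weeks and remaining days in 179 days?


25 weeks 4 days

Weeks: 179 ÷ 7 = 25 remainder 4


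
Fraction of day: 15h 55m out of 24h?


0.6632 (66.32%)

Total minutes: 15×60 + 55 = 955
Day = 24×60 = 1440 minutes
Fraction = 955/1440 ≈ 0.6632
As a percentage: 955/1440 × 100 ≈ 66.32%


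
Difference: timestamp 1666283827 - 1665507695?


Difference = 1666283827 - 1665507695 = 776132 seconds
In hours: 776132 / 3600 ≈ 215.6
In days: 776132 / 86400 ≈ 8.98

776132 seconds (215.6 hours / 8.98 days)


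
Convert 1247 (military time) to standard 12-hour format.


Hour: 12
12 → 12 PM (noon)

12:47 PM


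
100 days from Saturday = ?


Monday

Start: Saturday (index 5)
(5 + 100) mod 7
= 105 mod 7
= 0
Index 0 → Monday


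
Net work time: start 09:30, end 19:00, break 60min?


Total time = (19×60+0) - (9×60+30)
= 1140 - 570 = 570 min
Minus break: 570 - 60 = 510 min
= 8h 30m

8h 30m (510 minutes)


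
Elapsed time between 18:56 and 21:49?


2h 53m

End time in minutes: 21×60 + 49 = 1309
Start time in minutes: 18×60 + 56 = 1136
Difference = 1309 - 1136 = 173 minutes
= 2 hours 53 minutes


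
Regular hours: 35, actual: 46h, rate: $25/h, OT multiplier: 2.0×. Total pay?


$1425.00

Regular: 35h × $25 = $875.00
Overtime: 46 - 35 = 11h
OT pay: 11h × $25 × 2.0 = $550.00
Total = $875.00 + $550.00 = $1425.00


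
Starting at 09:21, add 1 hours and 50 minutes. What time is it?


11:11

Start: 561 minutes from midnight
Add: 110 minutes
Total: 671 minutes
Hours: 671 ÷ 60 = 11 remainder 11


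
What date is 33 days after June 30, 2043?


August 2, 2043

Start: June 30, 2043
Add 33 days
June 30 → July 1: 30 - 30 + 1 = 1 days (33 - 1 = 32 left)
July 1 → August 1: 31 - 1 + 1 = 31 days (32 - 31 = 1 left)
August 1 + 1 = August 2, 2043


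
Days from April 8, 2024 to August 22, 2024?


136 days

From April 8, 2024 to August 22, 2024
Rest of April 2024: 30 - 8 = 22
Full months: May 31, June 30, July 31
Days into August 2024: 22
Total = 22 + 31 + 30 + 31 + 22 = 136 days


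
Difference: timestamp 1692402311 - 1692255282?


Difference = 1692402311 - 1692255282 = 147029 seconds
In hours: 147029 / 3600 ≈ 40.8
In days: 147029 / 86400 ≈ 1.70

147029 seconds (40.8 hours / 1.70 days)


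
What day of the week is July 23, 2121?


Wednesday

Zeller's congruence:
q=23, m=7, k=21, j=21
h = (23 + ⌊13×8/5⌋ + 21 + ⌊21/4⌋ + ⌊21/4⌋ - 2×21) mod 7
= (23 + 20 + 21 + 5 + 5 - 42) mod 7
= 32 mod 7 = 4
h=4 → Wednesday


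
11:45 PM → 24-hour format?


Input: 11:45 PM
PM: 11 + 12 = 23

23:45


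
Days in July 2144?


Month: July (month 7)
July has 31 days

31 days


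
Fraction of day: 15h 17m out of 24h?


Total minutes: 15×60 + 17 = 917
Day = 24×60 = 1440 minutes
Fraction = 917/1440 ≈ 0.6368
As a percentage: 917/1440 × 100 ≈ 63.68%

0.6368 (63.68%)


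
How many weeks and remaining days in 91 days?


13 weeks 0 days

Weeks: 91 ÷ 7 = 13 remainder 0


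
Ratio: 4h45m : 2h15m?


Duration 1: 285 minutes
Duration 2: 135 minutes
Ratio = 285:135
GCD = 15
Simplified = 19:9
As a decimal: 19/9 ≈ 2.11

19:9 (2.11)


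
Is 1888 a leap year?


Rules: divisible by 4 AND (not by 100 OR by 400)
1888 ÷ 4 = 472 exactly → divisible by 4
1888 ÷ 100 = 18 remainder 88 → not divisible by 100
Divisible by 4 but not by 100 → leap year

Yes


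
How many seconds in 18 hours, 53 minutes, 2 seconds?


Hours: 18 × 3600 = 64800
Minutes: 53 × 60 = 3180
Seconds: 2
Total = 64800 + 3180 + 2 = 67982

67982 seconds


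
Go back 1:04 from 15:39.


Start: 939 minutes from midnight
Subtract: 64 minutes
Remaining: 939 - 64 = 875
Hours: 14, Minutes: 35

14:35


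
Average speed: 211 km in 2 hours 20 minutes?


Distance: 211 km
Time: 2h 20m = 140 min = 140/60 = 7/3 hours
Speed = 211 ÷ (7/3) = 211 × 3 / 7 = 633/7 ≈ 90.4 km/h

90.4 km/h


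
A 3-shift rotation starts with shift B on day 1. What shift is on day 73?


Shift B

Shifts: A, B, C
Start: B (index 1)
Day 73: (1 + 73 - 1) mod 3
= 73 mod 3
= 1
Index 1 → shift B


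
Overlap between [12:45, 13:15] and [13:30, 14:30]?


Meeting A: 765-795 (in minutes from midnight)
Meeting B: 810-870
Overlap start = max(765, 810) = 810
Overlap end = min(795, 870) = 795
Overlap = max(0, 795 - 810) = 0 min

0 minutes


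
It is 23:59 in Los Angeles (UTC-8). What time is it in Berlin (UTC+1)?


Time difference = UTC+1 - UTC-8 = +9 hours
New hour = (23 + 9) mod 24
= 32 mod 24 = 8
Minutes unchanged → 08:59; 32 ≥ 24 → next day

08:59 (next day)


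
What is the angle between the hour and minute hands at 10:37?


Hour hand = 10×30 + 37×0.5 = 318.5°
Minute hand = 37×6 = 222°
Difference = |318.5 - 222| = 96.5°

96.5°


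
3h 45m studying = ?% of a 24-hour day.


15.6%

Time: 225 minutes
Day: 1440 minutes
Percentage = (225/1440) × 100 ≈ 15.6%


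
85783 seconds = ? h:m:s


Hours: 85783 ÷ 3600 = 23 remainder 2983
Minutes: 2983 ÷ 60 = 49 remainder 43
Seconds: 43

23h 49m 43s


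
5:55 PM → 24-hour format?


Input: 5:55 PM
PM: 5 + 12 = 17

17:55


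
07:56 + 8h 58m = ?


16:54

Start: 476 minutes from midnight
Add: 538 minutes
Total: 1014 minutes
Hours: 1014 ÷ 60 = 16 remainder 54


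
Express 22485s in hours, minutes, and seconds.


6h 14m 45s

Hours: 22485 ÷ 3600 = 6 remainder 885
Minutes: 885 ÷ 60 = 14 remainder 45
Seconds: 45


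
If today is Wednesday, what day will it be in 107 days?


Start: Wednesday (index 2)
(2 + 107) mod 7
= 109 mod 7
= 4
Index 4 → Friday

Friday


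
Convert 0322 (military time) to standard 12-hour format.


3:22 AM

Hour: 3
3 < 12 → AM


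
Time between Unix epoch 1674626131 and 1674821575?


Difference = 1674821575 - 1674626131 = 195444 seconds
In hours: 195444 / 3600 ≈ 54.3
In days: 195444 / 86400 ≈ 2.26

195444 seconds (54.3 hours / 2.26 days)


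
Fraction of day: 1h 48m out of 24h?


0.0750 (7.50%)

Total minutes: 1×60 + 48 = 108
Day = 24×60 = 1440 minutes
Fraction = 108/1440 = 0.0750
As a percentage: 108/1440 × 100 = 7.50%


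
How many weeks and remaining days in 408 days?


58 weeks 2 days

Weeks: 408 ÷ 7 = 58 remainder 2


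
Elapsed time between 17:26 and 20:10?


2h 44m

End time in minutes: 20×60 + 10 = 1210
Start time in minutes: 17×60 + 26 = 1046
Difference = 1210 - 1046 = 164 minutes
= 2 hours 44 minutes


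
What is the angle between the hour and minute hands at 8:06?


Hour hand = 8×30 + 6×0.5 = 243.0°
Minute hand = 6×6 = 36°
Difference = |243.0 - 36| = 207.0°
Since > 180°: 360 - 207.0 = 153.0°

153.0°


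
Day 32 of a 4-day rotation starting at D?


Shift C

Shifts: A, B, C, D
Start: D (index 3)
Day 32: (3 + 32 - 1) mod 4
= 34 mod 4
= 2
Index 2 → shift C


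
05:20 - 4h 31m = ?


Start: 320 minutes from midnight
Subtract: 271 minutes
Remaining: 320 - 271 = 49
Hours: 0, Minutes: 49

00:49


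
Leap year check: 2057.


No

Rules: divisible by 4 AND (not by 100 OR by 400)
2057 ÷ 4 = 514 remainder 1 → not divisible by 4
Not divisible by 4 → not a leap year


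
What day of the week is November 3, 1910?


Zeller's congruence:
q=3, m=11, k=10, j=19
h = (3 + ⌊13×12/5⌋ + 10 + ⌊10/4⌋ + ⌊19/4⌋ - 2×19) mod 7
= (3 + 31 + 10 + 2 + 4 - 38) mod 7
= 12 mod 7 = 5
h=5 → Thursday

Thursday


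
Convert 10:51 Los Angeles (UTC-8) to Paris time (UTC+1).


19:51

Time difference = UTC+1 - UTC-8 = +9 hours
New hour = (10 + 9) mod 24
= 19 mod 24 = 19
Minutes unchanged → 19:51


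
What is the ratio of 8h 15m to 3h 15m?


33:13 (2.54)

Duration 1: 495 minutes
Duration 2: 195 minutes
Ratio = 495:195
GCD = 15
Simplified = 33:13
As a decimal: 33/13 ≈ 2.54


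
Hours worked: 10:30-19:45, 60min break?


Total time = (19×60+45) - (10×60+30)
= 1185 - 630 = 555 min
Minus break: 555 - 60 = 495 min
= 8h 15m

8h 15m (495 minutes)


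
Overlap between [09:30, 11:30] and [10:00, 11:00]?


Meeting A: 570-690 (in minutes from midnight)
Meeting B: 600-660
Overlap start = max(570, 600) = 600
Overlap end = min(690, 660) = 660
Overlap = max(0, 660 - 600) = 60 min

60 minutes


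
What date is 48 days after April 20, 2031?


Start: April 20, 2031
Add 48 days
April 20 → May 1: 30 - 20 + 1 = 11 days (48 - 11 = 37 left)
May 1 → June 1: 31 - 1 + 1 = 31 days (37 - 31 = 6 left)
June 1 + 6 = June 7, 2031

June 7, 2031


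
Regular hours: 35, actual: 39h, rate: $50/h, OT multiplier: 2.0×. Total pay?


Regular: 35h × $50 = $1750.00
Overtime: 39 - 35 = 4h
OT pay: 4h × $50 × 2.0 = $400.00
Total = $1750.00 + $400.00 = $2150.00

$2150.00


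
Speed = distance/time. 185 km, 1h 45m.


105.7 km/h

Distance: 185 km
Time: 1h 45m = 105 min = 105/60 = 7/4 hours
Speed = 185 ÷ (7/4) = 185 × 4 / 7 = 740/7 ≈ 105.7 km/h


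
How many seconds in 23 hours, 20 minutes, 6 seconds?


84006 seconds

Hours: 23 × 3600 = 82800
Minutes: 20 × 60 = 1200
Seconds: 6
Total = 82800 + 1200 + 6 = 84006


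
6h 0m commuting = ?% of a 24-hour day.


25.0%

Time: 360 minutes
Day: 1440 minutes
Percentage = (360/1440) × 100 = 25.0%


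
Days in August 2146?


31 days

Month: August (month 8)
August has 31 days


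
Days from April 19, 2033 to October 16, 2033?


From April 19, 2033 to October 16, 2033
Rest of April 2033: 30 - 19 = 11
Full months: May 31, June 30, July 31, August 31, September 30
Days into October 2033: 16
Total = 11 + 31 + 30 + 31 + 31 + 30 + 16 = 180 days

180 days


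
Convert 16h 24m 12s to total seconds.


59052 seconds

Hours: 16 × 3600 = 57600
Minutes: 24 × 60 = 1440
Seconds: 12
Total = 57600 + 1440 + 12 = 59052


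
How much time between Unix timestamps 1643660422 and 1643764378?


Difference = 1643764378 - 1643660422 = 103956 seconds
In hours: 103956 / 3600 ≈ 28.9
In days: 103956 / 86400 ≈ 1.20

103956 seconds (28.9 hours / 1.20 days)


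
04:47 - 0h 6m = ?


04:41

Start: 287 minutes from midnight
Subtract: 6 minutes
Remaining: 287 - 6 = 281
Hours: 4, Minutes: 41


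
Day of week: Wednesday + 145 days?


Monday

Start: Wednesday (index 2)
(2 + 145) mod 7
= 147 mod 7
= 0
Index 0 → Monday


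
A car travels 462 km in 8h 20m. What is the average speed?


55.4 km/h

Distance: 462 km
Time: 8h 20m = 500 min = 500/60 = 25/3 hours
Speed = 462 ÷ (25/3) = 462 × 3 / 25 = 1386/25 ≈ 55.4 km/h


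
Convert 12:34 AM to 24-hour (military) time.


Input: 12:34 AM
12 AM → 00 (midnight)

00:34


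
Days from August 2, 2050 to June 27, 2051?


329 days

From August 2, 2050 to June 27, 2051
Rest of August 2050: 31 - 2 = 29
Full months: September 30, October 31, November 30, December 31, January 31, February 2051 28, March 31, April 30, May 31
Days into June 2051: 27
Total = 29 + 30 + 31 + 30 + 31 + 31 + 28 + 31 + 30 + 31 + 27 = 329 days


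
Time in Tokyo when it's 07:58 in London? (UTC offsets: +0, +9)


Time difference = UTC+9 - UTC+0 = +9 hours
New hour = (7 + 9) mod 24
= 16 mod 24 = 16
Minutes unchanged → 16:58

16:58


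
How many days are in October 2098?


Month: October (month 10)
October has 31 days

31 days


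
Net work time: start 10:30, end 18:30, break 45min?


Total time = (18×60+30) - (10×60+30)
= 1110 - 630 = 480 min
Minus break: 480 - 45 = 435 min
= 7h 15m

7h 15m (435 minutes)


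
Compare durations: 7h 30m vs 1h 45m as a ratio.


30:7 (4.29)

Duration 1: 450 minutes
Duration 2: 105 minutes
Ratio = 450:105
GCD = 15
Simplified = 30:7
As a decimal: 30/7 ≈ 4.29


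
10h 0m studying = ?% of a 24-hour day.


41.7%

Time: 600 minutes
Day: 1440 minutes
Percentage = (600/1440) × 100 ≈ 41.7%


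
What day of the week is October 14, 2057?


Zeller's congruence:
q=14, m=10, k=57, j=20
h = (14 + ⌊13×11/5⌋ + 57 + ⌊57/4⌋ + ⌊20/4⌋ - 2×20) mod 7
= (14 + 28 + 57 + 14 + 5 - 40) mod 7
= 78 mod 7 = 1
h=1 → Sunday

Sunday


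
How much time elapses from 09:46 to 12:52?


End time in minutes: 12×60 + 52 = 772
Start time in minutes: 9×60 + 46 = 586
Difference = 772 - 586 = 186 minutes
= 3 hours 6 minutes

3h 6m


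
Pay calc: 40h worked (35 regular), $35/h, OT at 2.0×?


$1575.00

Regular: 35h × $35 = $1225.00
Overtime: 40 - 35 = 5h
OT pay: 5h × $35 × 2.0 = $350.00
Total = $1225.00 + $350.00 = $1575.00


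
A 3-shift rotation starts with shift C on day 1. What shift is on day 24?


Shift B

Shifts: A, B, C
Start: C (index 2)
Day 24: (2 + 24 - 1) mod 3
= 25 mod 3
= 1
Index 1 → shift B


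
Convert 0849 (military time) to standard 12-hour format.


Hour: 8
8 < 12 → AM

8:49 AM


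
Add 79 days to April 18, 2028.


Start: April 18, 2028
Add 79 days
April 18 → May 1: 30 - 18 + 1 = 13 days (79 - 13 = 66 left)
May 1 → June 1: 31 - 1 + 1 = 31 days (66 - 31 = 35 left)
June 1 → July 1: 30 - 1 + 1 = 30 days (35 - 30 = 5 left)
July 1 + 5 = July 6, 2028

July 6, 2028


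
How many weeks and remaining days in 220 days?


Weeks: 220 ÷ 7 = 31 remainder 3

31 weeks 3 days


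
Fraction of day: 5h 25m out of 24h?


0.2257 (22.57%)

Total minutes: 5×60 + 25 = 325
Day = 24×60 = 1440 minutes
Fraction = 325/1440 ≈ 0.2257
As a percentage: 325/1440 × 100 ≈ 22.57%


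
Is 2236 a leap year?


Yes

Rules: divisible by 4 AND (not by 100 OR by 400)
2236 ÷ 4 = 559 exactly → divisible by 4
2236 ÷ 100 = 22 remainder 36 → not divisible by 100
Divisible by 4 but not by 100 → leap year


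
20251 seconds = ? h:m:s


Hours: 20251 ÷ 3600 = 5 remainder 2251
Minutes: 2251 ÷ 60 = 37 remainder 31
Seconds: 31

5h 37m 31s


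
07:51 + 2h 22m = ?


Start: 471 minutes from midnight
Add: 142 minutes
Total: 613 minutes
Hours: 613 ÷ 60 = 10 remainder 13

10:13


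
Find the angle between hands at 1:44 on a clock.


Hour hand = 1×30 + 44×0.5 = 52.0°
Minute hand = 44×6 = 264°
Difference = |52.0 - 264| = 212.0°
Since > 180°: 360 - 212.0 = 148.0°

148.0°


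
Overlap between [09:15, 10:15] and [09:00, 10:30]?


60 minutes

Meeting A: 555-615 (in minutes from midnight)
Meeting B: 540-630
Overlap start = max(555, 540) = 555
Overlap end = min(615, 630) = 615
Overlap = max(0, 615 - 555) = 60 min


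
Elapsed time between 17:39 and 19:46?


2h 7m

End time in minutes: 19×60 + 46 = 1186
Start time in minutes: 17×60 + 39 = 1059
Difference = 1186 - 1059 = 127 minutes
= 2 hours 7 minutes


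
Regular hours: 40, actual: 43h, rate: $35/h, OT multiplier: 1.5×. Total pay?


$1557.50

Regular: 40h × $35 = $1400.00
Overtime: 43 - 40 = 3h
OT pay: 3h × $35 × 1.5 = $157.50
Total = $1400.00 + $157.50 = $1557.50


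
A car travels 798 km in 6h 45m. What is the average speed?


118.2 km/h

Distance: 798 km
Time: 6h 45m = 405 min = 405/60 = 27/4 hours
Speed = 798 ÷ (27/4) = 798 × 4 / 27 = 3192/27 ≈ 118.2 km/h


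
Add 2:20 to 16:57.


Start: 1017 minutes from midnight
Add: 140 minutes
Total: 1157 minutes
Hours: 1157 ÷ 60 = 19 remainder 17

19:17


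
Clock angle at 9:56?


Hour hand = 9×30 + 56×0.5 = 298.0°
Minute hand = 56×6 = 336°
Difference = |298.0 - 336| = 38.0°

38.0°


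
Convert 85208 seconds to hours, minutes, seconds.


23h 40m 8s

Hours: 85208 ÷ 3600 = 23 remainder 2408
Minutes: 2408 ÷ 60 = 40 remainder 8
Seconds: 8


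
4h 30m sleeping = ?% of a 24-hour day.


18.8%

Time: 270 minutes
Day: 1440 minutes
Percentage = (270/1440) × 100 ≈ 18.8%


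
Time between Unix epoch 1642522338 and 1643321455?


799117 seconds (222.0 hours / 9.25 days)

Difference = 1643321455 - 1642522338 = 799117 seconds
In hours: 799117 / 3600 ≈ 222.0
In days: 799117 / 86400 ≈ 9.25


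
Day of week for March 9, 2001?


Zeller's congruence:
q=9, m=3, k=1, j=20
h = (9 + ⌊13×4/5⌋ + 1 + ⌊1/4⌋ + ⌊20/4⌋ - 2×20) mod 7
= (9 + 10 + 1 + 0 + 5 - 40) mod 7
= -15 mod 7 = 6
h=6 → Friday

Friday


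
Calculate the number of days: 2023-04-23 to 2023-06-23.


From April 23, 2023 to June 23, 2023
Rest of April 2023: 30 - 23 = 7
Full months: May 31
Days into June 2023: 23
Total = 7 + 31 + 23 = 61 days

61 days


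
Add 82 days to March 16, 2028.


Start: March 16, 2028
Add 82 days
March 16 → April 1: 31 - 16 + 1 = 16 days (82 - 16 = 66 left)
April 1 → May 1: 30 - 1 + 1 = 30 days (66 - 30 = 36 left)
May 1 → June 1: 31 - 1 + 1 = 31 days (36 - 31 = 5 left)
June 1 + 5 = June 6, 2028

June 6, 2028


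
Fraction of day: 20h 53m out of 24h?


0.8701 (87.01%)

Total minutes: 20×60 + 53 = 1253
Day = 24×60 = 1440 minutes
Fraction = 1253/1440 ≈ 0.8701
As a percentage: 1253/1440 × 100 ≈ 87.01%


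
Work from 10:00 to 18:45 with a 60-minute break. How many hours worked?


Total time = (18×60+45) - (10×60+0)
= 1125 - 600 = 525 min
Minus break: 525 - 60 = 465 min
= 7h 45m

7h 45m (465 minutes)


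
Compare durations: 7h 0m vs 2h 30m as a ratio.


Duration 1: 420 minutes
Duration 2: 150 minutes
Ratio = 420:150
GCD = 30
Simplified = 14:5
As a decimal: 14/5 = 2.80

14:5 (2.80)


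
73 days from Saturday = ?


Start: Saturday (index 5)
(5 + 73) mod 7
= 78 mod 7
= 1
Index 1 → Tuesday

Tuesday


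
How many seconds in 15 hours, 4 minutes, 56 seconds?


54296 seconds

Hours: 15 × 3600 = 54000
Minutes: 4 × 60 = 240
Seconds: 56
Total = 54000 + 240 + 56 = 54296


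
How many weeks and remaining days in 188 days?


26 weeks 6 days

Weeks: 188 ÷ 7 = 26 remainder 6


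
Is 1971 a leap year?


Rules: divisible by 4 AND (not by 100 OR by 400)
1971 ÷ 4 = 492 remainder 3 → not divisible by 4
Not divisible by 4 → not a leap year

No


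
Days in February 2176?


29 days

Month: February (month 2)
February: 28 or 29 (leap year)
2176 leap year? Yes


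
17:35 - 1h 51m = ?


Start: 1055 minutes from midnight
Subtract: 111 minutes
Remaining: 1055 - 111 = 944
Hours: 15, Minutes: 44

15:44


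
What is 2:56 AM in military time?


02:56

Input: 2:56 AM
AM hour stays: 2


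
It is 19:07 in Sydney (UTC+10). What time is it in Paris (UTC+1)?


Time difference = UTC+1 - UTC+10 = -9 hours
New hour = (19 -9) mod 24
= 10 mod 24 = 10
Minutes unchanged → 10:07

10:07


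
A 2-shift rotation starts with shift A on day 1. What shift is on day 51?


Shifts: A, B
Start: A (index 0)
Day 51: (0 + 51 - 1) mod 2
= 50 mod 2
= 0
Index 0 → shift A

Shift A


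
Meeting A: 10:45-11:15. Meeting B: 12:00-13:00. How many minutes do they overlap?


0 minutes

Meeting A: 645-675 (in minutes from midnight)
Meeting B: 720-780
Overlap start = max(645, 720) = 720
Overlap end = min(675, 780) = 675
Overlap = max(0, 675 - 720) = 0 min


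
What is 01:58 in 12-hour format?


1:58 AM

Hour: 1
1 < 12 → AM


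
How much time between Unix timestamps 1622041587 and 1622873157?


Difference = 1622873157 - 1622041587 = 831570 seconds
In hours: 831570 / 3600 ≈ 231.0
In days: 831570 / 86400 ≈ 9.62

831570 seconds (231.0 hours / 9.62 days)


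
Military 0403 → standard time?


4:03 AM

Hour: 4
4 < 12 → AM


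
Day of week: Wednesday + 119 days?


Wednesday

Start: Wednesday (index 2)
(2 + 119) mod 7
= 121 mod 7
= 2
Index 2 → Wednesday


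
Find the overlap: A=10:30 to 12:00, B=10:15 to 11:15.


Meeting A: 630-720 (in minutes from midnight)
Meeting B: 615-675
Overlap start = max(630, 615) = 630
Overlap end = min(720, 675) = 675
Overlap = max(0, 675 - 630) = 45 min

45 minutes


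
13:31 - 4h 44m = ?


08:47

Start: 811 minutes from midnight
Subtract: 284 minutes
Remaining: 811 - 284 = 527
Hours: 8, Minutes: 47


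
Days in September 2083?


30 days

Month: September (month 9)
September has 30 days


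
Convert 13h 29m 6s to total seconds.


Hours: 13 × 3600 = 46800
Minutes: 29 × 60 = 1740
Seconds: 6
Total = 46800 + 1740 + 6 = 48546

48546 seconds


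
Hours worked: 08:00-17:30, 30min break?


Total time = (17×60+30) - (8×60+0)
= 1050 - 480 = 570 min
Minus break: 570 - 30 = 540 min
= 9h 0m

9h 0m (540 minutes)


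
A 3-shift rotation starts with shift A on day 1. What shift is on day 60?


Shifts: A, B, C
Start: A (index 0)
Day 60: (0 + 60 - 1) mod 3
= 59 mod 3
= 2
Index 2 → shift C

Shift C


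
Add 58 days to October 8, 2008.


Start: October 8, 2008
Add 58 days
October 8 → November 1: 31 - 8 + 1 = 24 days (58 - 24 = 34 left)
November 1 → December 1: 30 - 1 + 1 = 30 days (34 - 30 = 4 left)
December 1 + 4 = December 5, 2008

December 5, 2008


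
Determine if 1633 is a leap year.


No

Rules: divisible by 4 AND (not by 100 OR by 400)
1633 ÷ 4 = 408 remainder 1 → not divisible by 4
Not divisible by 4 → not a leap year


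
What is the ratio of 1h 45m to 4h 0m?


7:16 (0.44)

Duration 1: 105 minutes
Duration 2: 240 minutes
Ratio = 105:240
GCD = 15
Simplified = 7:16
As a decimal: 7/16 ≈ 0.44


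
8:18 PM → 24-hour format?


Input: 8:18 PM
PM: 8 + 12 = 20

20:18


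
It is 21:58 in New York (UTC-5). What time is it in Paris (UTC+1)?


03:58 (next day)

Time difference = UTC+1 - UTC-5 = +6 hours
New hour = (21 + 6) mod 24
= 27 mod 24 = 3
Minutes unchanged → 03:58; 27 ≥ 24 → next day


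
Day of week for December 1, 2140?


Zeller's congruence:
q=1, m=12, k=40, j=21
h = (1 + ⌊13×13/5⌋ + 40 + ⌊40/4⌋ + ⌊21/4⌋ - 2×21) mod 7
= (1 + 33 + 40 + 10 + 5 - 42) mod 7
= 47 mod 7 = 5
h=5 → Thursday

Thursday


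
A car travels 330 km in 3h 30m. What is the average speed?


94.3 km/h

Distance: 330 km
Time: 3h 30m = 210 min = 210/60 = 7/2 hours
Speed = 330 ÷ (7/2) = 330 × 2 / 7 = 660/7 ≈ 94.3 km/h


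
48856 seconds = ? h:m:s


Hours: 48856 ÷ 3600 = 13 remainder 2056
Minutes: 2056 ÷ 60 = 34 remainder 16
Seconds: 16

13h 34m 16s


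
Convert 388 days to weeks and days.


55 weeks 3 days

Weeks: 388 ÷ 7 = 55 remainder 3


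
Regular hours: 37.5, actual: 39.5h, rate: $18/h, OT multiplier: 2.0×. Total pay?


Regular: 37.5h × $18 = $675.00
Overtime: 39.5 - 37.5 = 2.0h
OT pay: 2.0h × $18 × 2.0 = $72.00
Total = $675.00 + $72.00 = $747.00

$747.00


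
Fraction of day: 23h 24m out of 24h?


0.9750 (97.50%)

Total minutes: 23×60 + 24 = 1404
Day = 24×60 = 1440 minutes
Fraction = 1404/1440 = 0.9750
As a percentage: 1404/1440 × 100 = 97.50%


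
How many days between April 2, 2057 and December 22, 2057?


From April 2, 2057 to December 22, 2057
Rest of April 2057: 30 - 2 = 28
Full months: May 31, June 30, July 31, August 31, September 30, October 31, November 30
Days into December 2057: 22
Total = 28 + 31 + 30 + 31 + 31 + 30 + 31 + 30 + 22 = 264 days

264 days


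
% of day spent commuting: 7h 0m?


Time: 420 minutes
Day: 1440 minutes
Percentage = (420/1440) × 100 ≈ 29.2%

29.2%


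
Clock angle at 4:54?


Hour hand = 4×30 + 54×0.5 = 147.0°
Minute hand = 54×6 = 324°
Difference = |147.0 - 324| = 177.0°

177.0°


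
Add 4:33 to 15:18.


Start: 918 minutes from midnight
Add: 273 minutes
Total: 1191 minutes
Hours: 1191 ÷ 60 = 19 remainder 51

19:51


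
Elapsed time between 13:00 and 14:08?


1h 8m

End time in minutes: 14×60 + 8 = 848
Start time in minutes: 13×60 + 0 = 780
Difference = 848 - 780 = 68 minutes
= 1 hours 8 minutes


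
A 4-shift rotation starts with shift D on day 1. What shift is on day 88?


Shifts: A, B, C, D
Start: D (index 3)
Day 88: (3 + 88 - 1) mod 4
= 90 mod 4
= 2
Index 2 → shift C

Shift C


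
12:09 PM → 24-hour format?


Input: 12:09 PM
12 PM → 12 (noon)

12:09


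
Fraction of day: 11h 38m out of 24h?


Total minutes: 11×60 + 38 = 698
Day = 24×60 = 1440 minutes
Fraction = 698/1440 ≈ 0.4847
As a percentage: 698/1440 × 100 ≈ 48.47%

0.4847 (48.47%)


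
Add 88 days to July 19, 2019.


Start: July 19, 2019
Add 88 days
July 19 → August 1: 31 - 19 + 1 = 13 days (88 - 13 = 75 left)
August 1 → September 1: 31 - 1 + 1 = 31 days (75 - 31 = 44 left)
September 1 → October 1: 30 - 1 + 1 = 30 days (44 - 30 = 14 left)
October 1 + 14 = October 15, 2019

October 15, 2019


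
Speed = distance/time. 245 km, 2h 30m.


98.0 km/h

Distance: 245 km
Time: 2h 30m = 150 min = 150/60 = 5/2 hours
Speed = 245 ÷ (5/2) = 245 × 2 / 5 = 490/5 = 98.0 km/h


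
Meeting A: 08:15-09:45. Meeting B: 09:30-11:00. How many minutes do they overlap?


15 minutes

Meeting A: 495-585 (in minutes from midnight)
Meeting B: 570-660
Overlap start = max(495, 570) = 570
Overlap end = min(585, 660) = 585
Overlap = max(0, 585 - 570) = 15 min


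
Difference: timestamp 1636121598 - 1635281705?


Difference = 1636121598 - 1635281705 = 839893 seconds
In hours: 839893 / 3600 ≈ 233.3
In days: 839893 / 86400 ≈ 9.72

839893 seconds (233.3 hours / 9.72 days)


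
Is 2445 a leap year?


Rules: divisible by 4 AND (not by 100 OR by 400)
2445 ÷ 4 = 611 remainder 1 → not divisible by 4
Not divisible by 4 → not a leap year

No


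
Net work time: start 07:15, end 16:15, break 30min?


8h 30m (510 minutes)

Total time = (16×60+15) - (7×60+15)
= 975 - 435 = 540 min
Minus break: 540 - 30 = 510 min
= 8h 30m


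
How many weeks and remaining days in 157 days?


Weeks: 157 ÷ 7 = 22 remainder 3

22 weeks 3 days


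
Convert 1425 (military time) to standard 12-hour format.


2:25 PM

Hour: 14
14 - 12 = 2 → PM


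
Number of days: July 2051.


31 days

Month: July (month 7)
July has 31 days


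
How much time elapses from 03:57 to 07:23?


End time in minutes: 7×60 + 23 = 443
Start time in minutes: 3×60 + 57 = 237
Difference = 443 - 237 = 206 minutes
= 3 hours 26 minutes

3h 26m


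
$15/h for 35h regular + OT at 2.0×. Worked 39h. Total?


$645.00

Regular: 35h × $15 = $525.00
Overtime: 39 - 35 = 4h
OT pay: 4h × $15 × 2.0 = $120.00
Total = $525.00 + $120.00 = $645.00


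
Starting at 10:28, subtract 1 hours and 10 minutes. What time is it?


Start: 628 minutes from midnight
Subtract: 70 minutes
Remaining: 628 - 70 = 558
Hours: 9, Minutes: 18

09:18


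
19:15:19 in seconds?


69319 seconds

Hours: 19 × 3600 = 68400
Minutes: 15 × 60 = 900
Seconds: 19
Total = 68400 + 900 + 19 = 69319


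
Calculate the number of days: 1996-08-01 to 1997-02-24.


From August 1, 1996 to February 24, 1997
Rest of August 1996: 31 - 1 = 30
Full months: September 30, October 31, November 30, December 31, January 31
Days into February 1997: 24
Total = 30 + 30 + 31 + 30 + 31 + 31 + 24 = 207 days

207 days


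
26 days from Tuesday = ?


Start: Tuesday (index 1)
(1 + 26) mod 7
= 27 mod 7
= 6
Index 6 → Sunday

Sunday


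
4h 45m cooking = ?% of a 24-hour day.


Time: 285 minutes
Day: 1440 minutes
Percentage = (285/1440) × 100 ≈ 19.8%

19.8%


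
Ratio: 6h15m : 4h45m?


25:19 (1.32)

Duration 1: 375 minutes
Duration 2: 285 minutes
Ratio = 375:285
GCD = 15
Simplified = 25:19
As a decimal: 25/19 ≈ 1.32


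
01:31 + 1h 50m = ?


Start: 91 minutes from midnight
Add: 110 minutes
Total: 201 minutes
Hours: 201 ÷ 60 = 3 remainder 21

03:21


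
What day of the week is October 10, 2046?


Wednesday

Zeller's congruence:
q=10, m=10, k=46, j=20
h = (10 + ⌊13×11/5⌋ + 46 + ⌊46/4⌋ + ⌊20/4⌋ - 2×20) mod 7
= (10 + 28 + 46 + 11 + 5 - 40) mod 7
= 60 mod 7 = 4
h=4 → Wednesday


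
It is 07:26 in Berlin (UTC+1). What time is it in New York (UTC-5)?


01:26

Time difference = UTC-5 - UTC+1 = -6 hours
New hour = (7 -6) mod 24
= 1 mod 24 = 1
Minutes unchanged → 01:26


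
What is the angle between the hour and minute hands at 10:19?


Hour hand = 10×30 + 19×0.5 = 309.5°
Minute hand = 19×6 = 114°
Difference = |309.5 - 114| = 195.5°
Since > 180°: 360 - 195.5 = 164.5°

164.5°


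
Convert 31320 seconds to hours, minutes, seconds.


Hours: 31320 ÷ 3600 = 8 remainder 2520
Minutes: 2520 ÷ 60 = 42 remainder 0
Seconds: 0

8h 42m 0s


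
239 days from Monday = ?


Start: Monday (index 0)
(0 + 239) mod 7
= 239 mod 7
= 1
Index 1 → Tuesday

Tuesday


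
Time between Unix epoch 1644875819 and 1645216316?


Difference = 1645216316 - 1644875819 = 340497 seconds
In hours: 340497 / 3600 ≈ 94.6
In days: 340497 / 86400 ≈ 3.94

340497 seconds (94.6 hours / 3.94 days)


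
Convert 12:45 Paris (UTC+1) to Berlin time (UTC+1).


12:45

Time difference = UTC+1 - UTC+1 = +0 hours
New hour = (12 + 0) mod 24
= 12 mod 24 = 12
Minutes unchanged → 12:45


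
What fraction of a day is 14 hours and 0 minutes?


Total minutes: 14×60 + 0 = 840
Day = 24×60 = 1440 minutes
Fraction = 840/1440 ≈ 0.5833
As a percentage: 840/1440 × 100 ≈ 58.33%

0.5833 (58.33%)


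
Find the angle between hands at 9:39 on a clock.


Hour hand = 9×30 + 39×0.5 = 289.5°
Minute hand = 39×6 = 234°
Difference = |289.5 - 234| = 55.5°

55.5°


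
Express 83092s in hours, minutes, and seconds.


Hours: 83092 ÷ 3600 = 23 remainder 292
Minutes: 292 ÷ 60 = 4 remainder 52
Seconds: 52

23h 4m 52s


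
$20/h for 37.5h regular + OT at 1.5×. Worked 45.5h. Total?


Regular: 37.5h × $20 = $750.00
Overtime: 45.5 - 37.5 = 8.0h
OT pay: 8.0h × $20 × 1.5 = $240.00
Total = $750.00 + $240.00 = $990.00

$990.00


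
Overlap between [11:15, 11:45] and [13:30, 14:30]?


Meeting A: 675-705 (in minutes from midnight)
Meeting B: 810-870
Overlap start = max(675, 810) = 810
Overlap end = min(705, 870) = 705
Overlap = max(0, 705 - 810) = 0 min

0 minutes


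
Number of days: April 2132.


Month: April (month 4)
April has 30 days

30 days


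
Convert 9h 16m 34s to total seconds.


Hours: 9 × 3600 = 32400
Minutes: 16 × 60 = 960
Seconds: 34
Total = 32400 + 960 + 34 = 33394

33394 seconds


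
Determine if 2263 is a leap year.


Rules: divisible by 4 AND (not by 100 OR by 400)
2263 ÷ 4 = 565 remainder 3 → not divisible by 4
Not divisible by 4 → not a leap year

No


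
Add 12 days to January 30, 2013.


Start: January 30, 2013
Add 12 days
January 30 → February 1: 31 - 30 + 1 = 2 days (12 - 2 = 10 left)
February 1 + 10 = February 11, 2013

February 11, 2013


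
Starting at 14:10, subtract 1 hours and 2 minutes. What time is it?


13:08

Start: 850 minutes from midnight
Subtract: 62 minutes
Remaining: 850 - 62 = 788
Hours: 13, Minutes: 8


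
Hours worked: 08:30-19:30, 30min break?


Total time = (19×60+30) - (8×60+30)
= 1170 - 510 = 660 min
Minus break: 660 - 30 = 630 min
= 10h 30m

10h 30m (630 minutes)


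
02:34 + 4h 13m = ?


06:47

Start: 154 minutes from midnight
Add: 253 minutes
Total: 407 minutes
Hours: 407 ÷ 60 = 6 remainder 47


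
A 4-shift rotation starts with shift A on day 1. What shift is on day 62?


Shift B

Shifts: A, B, C, D
Start: A (index 0)
Day 62: (0 + 62 - 1) mod 4
= 61 mod 4
= 1
Index 1 → shift B


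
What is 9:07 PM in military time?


Input: 9:07 PM
PM: 9 + 12 = 21

21:07


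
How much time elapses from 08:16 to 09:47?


1h 31m

End time in minutes: 9×60 + 47 = 587
Start time in minutes: 8×60 + 16 = 496
Difference = 587 - 496 = 91 minutes
= 1 hours 31 minutes


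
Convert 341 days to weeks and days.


48 weeks 5 days

Weeks: 341 ÷ 7 = 48 remainder 5


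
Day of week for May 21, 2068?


Zeller's congruence:
q=21, m=5, k=68, j=20
h = (21 + ⌊13×6/5⌋ + 68 + ⌊68/4⌋ + ⌊20/4⌋ - 2×20) mod 7
= (21 + 15 + 68 + 17 + 5 - 40) mod 7
= 86 mod 7 = 2
h=2 → Monday

Monday


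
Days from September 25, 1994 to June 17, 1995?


From September 25, 1994 to June 17, 1995
Rest of September 1994: 30 - 25 = 5
Full months: October 31, November 30, December 31, January 31, February 1995 28, March 31, April 30, May 31
Days into June 1995: 17
Total = 5 + 31 + 30 + 31 + 31 + 28 + 31 + 30 + 31 + 17 = 265 days

265 days


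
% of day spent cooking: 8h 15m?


Time: 495 minutes
Day: 1440 minutes
Percentage = (495/1440) × 100 ≈ 34.4%

34.4%


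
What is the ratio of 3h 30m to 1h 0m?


7:2 (3.50)

Duration 1: 210 minutes
Duration 2: 60 minutes
Ratio = 210:60
GCD = 30
Simplified = 7:2
As a decimal: 7/2 = 3.50


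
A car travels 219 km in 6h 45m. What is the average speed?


32.4 km/h

Distance: 219 km
Time: 6h 45m = 405 min = 405/60 = 27/4 hours
Speed = 219 ÷ (27/4) = 219 × 4 / 27 = 876/27 ≈ 32.4 km/h


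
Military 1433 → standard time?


2:33 PM

Hour: 14
14 - 12 = 2 → PM


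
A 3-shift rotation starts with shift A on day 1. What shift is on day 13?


Shifts: A, B, C
Start: A (index 0)
Day 13: (0 + 13 - 1) mod 3
= 12 mod 3
= 0
Index 0 → shift A

Shift A


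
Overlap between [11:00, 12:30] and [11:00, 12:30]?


90 minutes

Meeting A: 660-750 (in minutes from midnight)
Meeting B: 660-750
Overlap start = max(660, 660) = 660
Overlap end = min(750, 750) = 750
Overlap = max(0, 750 - 660) = 90 min


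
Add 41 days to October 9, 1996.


Start: October 9, 1996
Add 41 days
October 9 → November 1: 31 - 9 + 1 = 23 days (41 - 23 = 18 left)
November 1 + 18 = November 19, 1996

November 19, 1996


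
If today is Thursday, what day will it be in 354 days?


Monday

Start: Thursday (index 3)
(3 + 354) mod 7
= 357 mod 7
= 0
Index 0 → Monday


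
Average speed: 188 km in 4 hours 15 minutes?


Distance: 188 km
Time: 4h 15m = 255 min = 255/60 = 17/4 hours
Speed = 188 ÷ (17/4) = 188 × 4 / 17 = 752/17 ≈ 44.2 km/h

44.2 km/h


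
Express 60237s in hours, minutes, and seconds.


Hours: 60237 ÷ 3600 = 16 remainder 2637
Minutes: 2637 ÷ 60 = 43 remainder 57
Seconds: 57

16h 43m 57s


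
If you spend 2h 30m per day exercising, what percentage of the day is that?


10.4%

Time: 150 minutes
Day: 1440 minutes
Percentage = (150/1440) × 100 ≈ 10.4%


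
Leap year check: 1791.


No

Rules: divisible by 4 AND (not by 100 OR by 400)
1791 ÷ 4 = 447 remainder 3 → not divisible by 4
Not divisible by 4 → not a leap year


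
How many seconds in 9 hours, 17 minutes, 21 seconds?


33441 seconds

Hours: 9 × 3600 = 32400
Minutes: 17 × 60 = 1020
Seconds: 21
Total = 32400 + 1020 + 21 = 33441


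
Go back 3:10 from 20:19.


Start: 1219 minutes from midnight
Subtract: 190 minutes
Remaining: 1219 - 190 = 1029
Hours: 17, Minutes: 9

17:09


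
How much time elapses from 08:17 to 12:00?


End time in minutes: 12×60 + 0 = 720
Start time in minutes: 8×60 + 17 = 497
Difference = 720 - 497 = 223 minutes
= 3 hours 43 minutes

3h 43m


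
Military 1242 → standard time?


12:42 PM

Hour: 12
12 → 12 PM (noon)


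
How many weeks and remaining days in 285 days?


40 weeks 5 days

Weeks: 285 ÷ 7 = 40 remainder 5


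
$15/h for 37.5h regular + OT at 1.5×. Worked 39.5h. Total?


$607.50

Regular: 37.5h × $15 = $562.50
Overtime: 39.5 - 37.5 = 2.0h
OT pay: 2.0h × $15 × 1.5 = $45.00
Total = $562.50 + $45.00 = $607.50


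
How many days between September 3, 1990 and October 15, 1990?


42 days

From September 3, 1990 to October 15, 1990
Rest of September 1990: 30 - 3 = 27
Days into October 1990: 15
Total = 27 + 15 = 42 days


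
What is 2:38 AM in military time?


02:38

Input: 2:38 AM
AM hour stays: 2


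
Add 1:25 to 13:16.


14:41

Start: 796 minutes from midnight
Add: 85 minutes
Total: 881 minutes
Hours: 881 ÷ 60 = 14 remainder 41


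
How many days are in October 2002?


31 days

Month: October (month 10)
October has 31 days


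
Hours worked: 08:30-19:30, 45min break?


10h 15m (615 minutes)

Total time = (19×60+30) - (8×60+30)
= 1170 - 510 = 660 min
Minus break: 660 - 45 = 615 min
= 10h 15m


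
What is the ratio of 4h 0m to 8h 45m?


Duration 1: 240 minutes
Duration 2: 525 minutes
Ratio = 240:525
GCD = 15
Simplified = 16:35
As a decimal: 16/35 ≈ 0.46

16:35 (0.46)
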